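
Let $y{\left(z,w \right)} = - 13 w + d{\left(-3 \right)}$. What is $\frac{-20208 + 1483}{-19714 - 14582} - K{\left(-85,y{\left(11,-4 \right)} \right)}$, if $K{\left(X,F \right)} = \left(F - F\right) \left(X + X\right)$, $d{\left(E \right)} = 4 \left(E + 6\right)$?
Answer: $\frac{18725}{34296} \approx 0.54598$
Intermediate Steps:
$d{\left(E \right)} = 24 + 4 E$ ($d{\left(E \right)} = 4 \left(6 + E\right) = 24 + 4 E$)
$y{\left(z,w \right)} = 12 - 13 w$ ($y{\left(z,w \right)} = - 13 w + \left(24 + 4 \left(-3\right)\right) = - 13 w + \left(24 - 12\right) = - 13 w + 12 = 12 - 13 w$)
$K{\left(X,F \right)} = 0$ ($K{\left(X,F \right)} = 0 \cdot 2 X = 0$)
$\frac{-20208 + 1483}{-19714 - 14582} - K{\left(-85,y{\left(11,-4 \right)} \right)} = \frac{-20208 + 1483}{-19714 - 14582} - 0 = - \frac{18725}{-34296} + 0 = \left(-18725\right) \left(- \frac{1}{34296}\right) + 0 = \frac{18725}{34296} + 0 = \frac{18725}{34296}$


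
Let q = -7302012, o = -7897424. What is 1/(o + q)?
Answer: -1/15199436 ≈ -6.5792e-8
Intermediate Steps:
1/(o + q) = 1/(-7897424 - 7302012) = 1/(-15199436) = -1/15199436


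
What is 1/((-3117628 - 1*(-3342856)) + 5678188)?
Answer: 1/5903416 ≈ 1.6939e-7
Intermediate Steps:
1/((-3117628 - 1*(-3342856)) + 5678188) = 1/((-3117628 + 3342856) + 5678188) = 1/(225228 + 5678188) = 1/5903416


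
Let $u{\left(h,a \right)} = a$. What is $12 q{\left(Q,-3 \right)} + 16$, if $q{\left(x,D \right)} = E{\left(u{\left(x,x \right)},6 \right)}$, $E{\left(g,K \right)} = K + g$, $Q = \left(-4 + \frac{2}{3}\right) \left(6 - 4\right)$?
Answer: $8$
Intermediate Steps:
$Q = - \frac{20}{3}$ ($Q = \left(-4 + 2 \cdot \frac{1}{3}\right) 2 = \left(-4 + \frac{2}{3}\right) 2 = \left(- \frac{10}{3}\right) 2 = - \frac{20}{3} \approx -6.6667$)
$q{\left(x,D \right)} = 6 + x$
$12 q{\left(Q,-3 \right)} + 16 = 12 \left(6 - \frac{20}{3}\right) + 16 = 12 \left(- \frac{2}{3}\right) + 16 = -8 + 16 = 8$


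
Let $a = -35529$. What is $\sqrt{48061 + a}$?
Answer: $2 \sqrt{3133} \approx 111.95$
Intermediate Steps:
$\sqrt{48061 + a} = \sqrt{48061 - 35529} = \sqrt{12532} = 2 \sqrt{3133}$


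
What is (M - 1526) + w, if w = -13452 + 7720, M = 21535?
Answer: 14277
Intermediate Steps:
w = -5732
(M - 1526) + w = (21535 - 1526) - 5732 = 20009 - 5732 = 14277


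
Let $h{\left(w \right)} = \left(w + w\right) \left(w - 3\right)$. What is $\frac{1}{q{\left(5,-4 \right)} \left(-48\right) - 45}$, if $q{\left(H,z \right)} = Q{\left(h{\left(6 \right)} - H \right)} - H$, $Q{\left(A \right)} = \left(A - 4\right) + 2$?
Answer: $- \frac{1}{1197} \approx -0.00083542$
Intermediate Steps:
$h{\left(w \right)} = 2 w \left(-3 + w\right)$
$Q{\left(A \right)} = -2 + A$ ($Q{\left(A \right)} = \left(-4 + A\right) + 2 = -2 + A$)
$q{\left(H,z \right)} = 34 - 2 H$ ($q{\left(H,z \right)} = \left(-2 - \left(H - 12 \left(-3 + 6\right)\right)\right) - H = \left(-2 - \left(-36 + H\right)\right) - H = \left(34 - H\right) - H = 34 - 2 H$)
$\frac{1}{q{\left(5,-4 \right)} \left(-48\right) - 45} = \frac{1}{\left(34 - 10\right) \left(-48\right) - 45} = \frac{1}{24 \left(-48\right) - 45} = \frac{1}{-1152 - 45} = \frac{1}{-1197} = - \frac{1}{1197}$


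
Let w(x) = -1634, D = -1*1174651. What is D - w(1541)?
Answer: -1173017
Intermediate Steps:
D = -1174651
D - w(1541) = -1174651 - 1*(-1634) = -1174651 + 1634 = -1173017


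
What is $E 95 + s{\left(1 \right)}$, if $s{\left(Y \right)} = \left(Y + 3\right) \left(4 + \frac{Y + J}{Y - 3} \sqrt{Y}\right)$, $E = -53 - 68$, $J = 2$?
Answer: $-11485$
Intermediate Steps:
$E = -121$
$s{\left(Y \right)} = \left(3 + Y\right) \left(4 + \frac{\sqrt{Y} \left(2 + Y\right)}{-3 + Y}\right)$ ($s{\left(Y \right)} = \left(Y + 3\right) \left(4 + \frac{Y + 2}{Y - 3} \sqrt{Y}\right) = \left(3 + Y\right) \left(4 + \frac{2 + Y}{-3 + Y} \sqrt{Y}\right) = \left(3 + Y\right) \left(4 + \frac{\sqrt{Y} \left(2 + Y\right)}{-3 + Y}\right)$)
$E 95 + s{\left(1 \right)} = \left(-121\right) 95 + \frac{-36 + 1^{\frac{5}{2}} + 4 \cdot 1^{2} + 5 \cdot 1^{\frac{3}{2}} + 6 \sqrt{1}}{-3 + 1} = -11495 + \frac{-36 + 1 + 4 \cdot 1 + 5 \cdot 1 + 6 \cdot 1}{-2} = -11495 - \frac{-36 + 1 + 4 + 5 + 6}{2} = -11495 - -10 = -11495 + 10 = -11485$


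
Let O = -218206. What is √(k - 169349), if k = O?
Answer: I*√387555 ≈ 622.54*I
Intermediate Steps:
k = -218206
√(k - 169349) = √(-218206 - 169349) = √(-387555) = I*√387555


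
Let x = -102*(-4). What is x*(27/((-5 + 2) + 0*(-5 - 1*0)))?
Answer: -3672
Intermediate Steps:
x = 408 (x = -51*(-8) = 408)
x*(27/((-5 + 2) + 0*(-5 - 1*0))) = 408*(27/((-5 + 2) + 0*(-5 - 1*0))) = 408*(27/(-3 + 0*(-5 + 0))) = 408*(27/(-3 + 0*(-5))) = 408*(27/(-3 + 0)) = 408*(27/(-3)) = 408*(27*(-⅓)) = 408*(-9) = -3672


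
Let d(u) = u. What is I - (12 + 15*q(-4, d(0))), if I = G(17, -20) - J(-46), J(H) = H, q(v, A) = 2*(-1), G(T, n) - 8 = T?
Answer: 89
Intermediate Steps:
G(T, n) = 8 + T
q(v, A) = -2
I = 71 (I = (8 + 17) - 1*(-46) = 25 + 46 = 71)
I - (12 + 15*q(-4, d(0))) = 71 - (12 + 15*(-2)) = 71 - (12 - 30) = 71 - 1*(-18) = 71 + 18 = 89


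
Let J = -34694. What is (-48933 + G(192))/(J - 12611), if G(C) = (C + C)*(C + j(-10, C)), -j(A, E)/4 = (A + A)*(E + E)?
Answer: -2364255/9461 ≈ -249.89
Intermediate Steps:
j(A, E) = -16*A*E (j(A, E) = -4*(A + A)*(E + E) = -4*2*A*2*E = -16*A*E)
G(C) = 322*C² (G(C) = (C + C)*(C - 16*(-10)*C) = (2*C)*(C + 160*C) = (2*C)*(161*C) = 322*C²)
(-48933 + G(192))/(J - 12611) = (-48933 + 322*192²)/(-34694 - 12611) = (-48933 + 322*36864)/(-47305) = (-48933 + 11870208)*(-1/47305) = 11821275*(-1/47305) = -2364255/9461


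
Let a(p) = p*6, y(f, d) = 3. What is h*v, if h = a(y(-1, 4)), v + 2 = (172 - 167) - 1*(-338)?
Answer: 6138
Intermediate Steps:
v = 341 (v = -2 + ((172 - 167) - 1*(-338)) = -2 + (5 + 338) = -2 + 343 = 341)
a(p) = 6*p
h = 18 (h = 6*3 = 18)
h*v = 18*341 = 6138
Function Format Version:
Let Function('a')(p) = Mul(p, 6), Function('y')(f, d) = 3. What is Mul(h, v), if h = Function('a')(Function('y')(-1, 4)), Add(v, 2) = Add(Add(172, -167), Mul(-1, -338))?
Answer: 6138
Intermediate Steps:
v = 341 (v = Add(-2, Add(Add(172, -167), Mul(-1, -338))) = Add(-2, Add(5, 338)) = Add(-2, 343) = 341)
Function('a')(p) = Mul(6, p)
h = 18 (h = Mul(6, 3) = 18)
Mul(h, v) = Mul(18, 341) = 6138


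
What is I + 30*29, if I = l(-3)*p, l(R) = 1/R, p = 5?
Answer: 2605/3 ≈ 868.33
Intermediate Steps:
I = -5/3 (I = 5/(-3) = -⅓*5 = -5/3 ≈ -1.6667)
I + 30*29 = -5/3 + 30*29 = -5/3 + 870 = 2605/3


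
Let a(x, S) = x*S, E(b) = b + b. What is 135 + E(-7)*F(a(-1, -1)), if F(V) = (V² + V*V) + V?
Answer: 93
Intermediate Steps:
E(b) = 2*b
a(x, S) = S*x
F(V) = V + 2*V² (F(V) = (V² + V²) + V = 2*V² + V = V + 2*V²)
135 + E(-7)*F(a(-1, -1)) = 135 + (2*(-7))*((-1*(-1))*(1 + 2*(-1*(-1)))) = 135 - 14*(1 + 2*1) = 135 - 14*(1 + 2) = 135 - 14*3 = 135 - 42 = 93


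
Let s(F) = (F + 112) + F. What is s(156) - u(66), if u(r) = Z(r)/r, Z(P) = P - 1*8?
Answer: 13963/33 ≈ 423.12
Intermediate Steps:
Z(P) = -8 + P (Z(P) = P - 8 = -8 + P)
u(r) = (-8 + r)/r
s(F) = 112 + 2*F (s(F) = (112 + F) + F = 112 + 2*F)
s(156) - u(66) = (112 + 2*156) - (-8 + 66)/66 = (112 + 312) - 58/66 = 424 - 1*29/33 = 424 - 29/33 = 13963/33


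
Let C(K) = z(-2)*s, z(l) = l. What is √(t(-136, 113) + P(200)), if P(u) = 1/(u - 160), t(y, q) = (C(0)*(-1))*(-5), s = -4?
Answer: √16010/20 ≈ 6.3265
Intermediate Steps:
C(K) = 8 (C(K) = -2*(-4) = 8)
t(y, q) = 40 (t(y, q) = (8*(-1))*(-5) = -8*(-5) = 40)
P(u) = 1/(-160 + u)
√(t(-136, 113) + P(200)) = √(40 + 1/(-160 + 200)) = √(40 + 1/40) = √(1601/40) = √16010/20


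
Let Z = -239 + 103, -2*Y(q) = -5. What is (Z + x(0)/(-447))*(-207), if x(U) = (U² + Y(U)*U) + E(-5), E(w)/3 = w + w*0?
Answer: 4193613/149 ≈ 28145.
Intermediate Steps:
Y(q) = 5/2 (Y(q) = -½*(-5) = 5/2)
Z = -136
E(w) = 3*w (E(w) = 3*(w + w*0) = 3*(w + 0) = 3*w)
x(U) = -15 + U² + 5*U/2 (x(U) = (U² + 5*U/2) + 3*(-5) = (U² + 5*U/2) - 15 = -15 + U² + 5*U/2)
(Z + x(0)/(-447))*(-207) = (-136 + (-15 + 0² + (5/2)*0)/(-447))*(-207) = (-136 + (-15 + 0 + 0)*(-1/447))*(-207) = (-136 - 15*(-1/447))*(-207) = (-136 + 5/149)*(-207) = -20259/149*(-207) = 4193613/149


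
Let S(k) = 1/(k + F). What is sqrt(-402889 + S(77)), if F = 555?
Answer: I*sqrt(40230883826)/316 ≈ 634.74*I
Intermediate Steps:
S(k) = 1/(555 + k) (S(k) = 1/(k + 555) = 1/(555 + k))
sqrt(-402889 + S(77)) = sqrt(-402889 + 1/(555 + 77)) = sqrt(-402889 + 1/632) = sqrt(-254625847/632) = I*sqrt(40230883826)/316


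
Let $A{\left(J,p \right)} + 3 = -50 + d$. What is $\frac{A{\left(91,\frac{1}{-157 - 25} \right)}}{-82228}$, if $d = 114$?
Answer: $- \frac{1}{1348} \approx -0.00074184$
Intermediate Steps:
$A{\left(J,p \right)} = 61$ ($A{\left(J,p \right)} = -3 + \left(-50 + 114\right) = -3 + 64 = 61$)
$\frac{A{\left(91,\frac{1}{-157 - 25} \right)}}{-82228} = \frac{61}{-82228} = 61 \left(- \frac{1}{82228}\right) = - \frac{1}{1348}$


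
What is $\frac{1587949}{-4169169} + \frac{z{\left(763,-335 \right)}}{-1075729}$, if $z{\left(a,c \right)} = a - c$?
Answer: $- \frac{1712780537383}{4484895999201} \approx -0.3819$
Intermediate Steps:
$\frac{1587949}{-4169169} + \frac{z{\left(763,-335 \right)}}{-1075729} = \frac{1587949}{-4169169} + \frac{763 - -335}{-1075729} = 1587949 \left(- \frac{1}{4169169}\right) + \left(763 + 335\right) \left(- \frac{1}{1075729}\right) = - \frac{1587949}{4169169} + 1098 \left(- \frac{1}{1075729}\right) = - \frac{1587949}{4169169} - \frac{1098}{1075729} = - \frac{1712780537383}{4484895999201}$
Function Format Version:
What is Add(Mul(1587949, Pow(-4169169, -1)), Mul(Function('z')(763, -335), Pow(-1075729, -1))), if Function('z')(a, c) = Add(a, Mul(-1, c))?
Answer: Rational(-1712780537383, 4484895999201) ≈ -0.38190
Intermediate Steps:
Add(Mul(1587949, Pow(-4169169, -1)), Mul(Function('z')(763, -335), Pow(-1075729, -1))) = Add(Mul(1587949, Pow(-4169169, -1)), Mul(Add(763, Mul(-1, -335)), Pow(-1075729, -1))) = Add(Mul(1587949, Rational(-1, 4169169)), Mul(Add(763, 335), Rational(-1, 1075729))) = Add(Rational(-1587949, 4169169), Mul(1098, Rational(-1, 1075729))) = Add(Rational(-1587949, 4169169), Rational(-1098, 1075729)) = Rational(-1712780537383, 4484895999201)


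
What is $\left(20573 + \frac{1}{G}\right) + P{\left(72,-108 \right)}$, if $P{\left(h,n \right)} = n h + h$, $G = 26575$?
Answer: $\frac{341993676}{26575} \approx 12869.0$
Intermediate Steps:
$P{\left(h,n \right)} = h + h n$ ($P{\left(h,n \right)} = h n + h = h + h n$)
$\left(20573 + \frac{1}{G}\right) + P{\left(72,-108 \right)} = \left(20573 + \frac{1}{26575}\right) + 72 \left(1 - 108\right) = \left(20573 + \frac{1}{26575}\right) + 72 \left(-107\right) = \frac{546727476}{26575} - 7704 = \frac{341993676}{26575}$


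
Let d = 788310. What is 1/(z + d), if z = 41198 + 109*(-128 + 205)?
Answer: 1/837901 ≈ 1.1935e-6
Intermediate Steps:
z = 49591 (z = 41198 + 109*77 = 41198 + 8393 = 49591)
1/(z + d) = 1/(49591 + 788310) = 1/837901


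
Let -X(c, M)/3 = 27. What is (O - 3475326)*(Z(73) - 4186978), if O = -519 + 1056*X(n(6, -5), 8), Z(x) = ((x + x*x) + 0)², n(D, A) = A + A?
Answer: -89015386138506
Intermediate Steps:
n(D, A) = 2*A
X(c, M) = -81 (X(c, M) = -3*27 = -81)
Z(x) = (x + x²)² (Z(x) = ((x + x²) + 0)² = (x + x²)²)
O = -86055 (O = -519 + 1056*(-81) = -519 - 85536 = -86055)
(O - 3475326)*(Z(73) - 4186978) = (-86055 - 3475326)*(73²*(1 + 73)² - 4186978) = -3561381*(5329*74² - 4186978) = -3561381*(5329*5476 - 4186978) = -3561381*(29181604 - 4186978) = -3561381*24994626 = -89015386138506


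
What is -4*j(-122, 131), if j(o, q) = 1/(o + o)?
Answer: 1/61 ≈ 0.016393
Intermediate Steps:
j(o, q) = 1/(2*o)
-4*j(-122, 131) = -2/(-122) = -2*(-1)/122 = -4*(-1/244) = 1/61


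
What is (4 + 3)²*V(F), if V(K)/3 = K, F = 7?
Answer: 1029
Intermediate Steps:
V(K) = 3*K
(4 + 3)²*V(F) = (4 + 3)²*(3*7) = 7²*21 = 49*21 = 1029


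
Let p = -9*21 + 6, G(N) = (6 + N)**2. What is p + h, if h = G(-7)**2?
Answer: -182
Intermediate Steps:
h = 1 (h = ((6 - 7)**2)**2 = ((-1)**2)**2 = 1**2 = 1)
p = -183 (p = -189 + 6 = -183)
p + h = -183 + 1 = -182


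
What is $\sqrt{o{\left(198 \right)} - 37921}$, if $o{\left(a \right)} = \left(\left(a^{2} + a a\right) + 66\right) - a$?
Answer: $\sqrt{40355} \approx 200.89$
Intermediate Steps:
$o{\left(a \right)} = 66 - a + 2 a^{2}$ ($o{\left(a \right)} = \left(\left(a^{2} + a^{2}\right) + 66\right) - a = \left(2 a^{2} + 66\right) - a = \left(66 + 2 a^{2}\right) - a = 66 - a + 2 a^{2}$)
$\sqrt{o{\left(198 \right)} - 37921} = \sqrt{\left(66 - 198 + 2 \cdot 198^{2}\right) - 37921} = \sqrt{\left(66 - 198 + 2 \cdot 39204\right) - 37921} = \sqrt{\left(66 - 198 + 78408\right) - 37921} = \sqrt{78276 - 37921} = \sqrt{40355}$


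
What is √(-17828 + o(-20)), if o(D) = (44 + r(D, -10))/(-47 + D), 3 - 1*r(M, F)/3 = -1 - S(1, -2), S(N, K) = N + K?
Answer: I*√80033443/67 ≈ 133.52*I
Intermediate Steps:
S(N, K) = K + N
r(M, F) = 9 (r(M, F) = 9 - 3*(-1 - (-2 + 1)) = 9 - 3*(-1 - 1*(-1)) = 9 - 3*(-1 + 1) = 9 - 3*0 = 9 + 0 = 9)
o(D) = 53/(-47 + D) (o(D) = (44 + 9)/(-47 + D) = 53/(-47 + D))
√(-17828 + o(-20)) = √(-17828 + 53/(-47 - 20)) = √(-17828 + 53/(-67)) = √(-17828 + 53*(-1/67)) = √(-17828 - 53/67) = √(-1194529/67) = I*√80033443/67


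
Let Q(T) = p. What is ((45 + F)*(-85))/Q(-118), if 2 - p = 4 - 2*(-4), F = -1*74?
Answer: -493/2 ≈ -246.50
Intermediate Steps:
F = -74
p = -10 (p = 2 - (4 - 2*(-4)) = 2 - (4 + 8) = 2 - 1*12 = 2 - 12 = -10)
Q(T) = -10
((45 + F)*(-85))/Q(-118) = ((45 - 74)*(-85))/(-10) = -29*(-85)*(-1/10) = 2465*(-1/10) = -493/2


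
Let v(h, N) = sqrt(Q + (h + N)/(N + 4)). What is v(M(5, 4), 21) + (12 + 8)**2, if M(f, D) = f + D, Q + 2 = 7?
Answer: 400 + sqrt(155)/5 ≈ 402.49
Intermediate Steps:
Q = 5 (Q = -2 + 7 = 5)
M(f, D) = D + f
v(h, N) = sqrt(5 + (N + h)/(4 + N)) (v(h, N) = sqrt(5 + (h + N)/(N + 4)) = sqrt(5 + (N + h)/(4 + N)))
v(M(5, 4), 21) + (12 + 8)**2 = sqrt((20 + (4 + 5) + 6*21)/(4 + 21)) + (12 + 8)**2 = sqrt((20 + 9 + 126)/25) + 20**2 = sqrt((1/25)*155) + 400 = sqrt(31/5) + 400 = sqrt(155)/5 + 400 = 400 + sqrt(155)/5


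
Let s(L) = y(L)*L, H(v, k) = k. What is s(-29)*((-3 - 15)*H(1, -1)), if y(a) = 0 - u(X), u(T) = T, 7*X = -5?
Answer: -2610/7 ≈ -372.86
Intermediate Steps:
X = -5/7 (X = (⅐)*(-5) = -5/7 ≈ -0.71429)
y(a) = 5/7 (y(a) = 0 - 1*(-5/7) = 0 + 5/7 = 5/7)
s(L) = 5*L/7
s(-29)*((-3 - 15)*H(1, -1)) = ((5/7)*(-29))*((-3 - 15)*(-1)) = -(-2610)*(-1)/7 = -145/7*18 = -2610/7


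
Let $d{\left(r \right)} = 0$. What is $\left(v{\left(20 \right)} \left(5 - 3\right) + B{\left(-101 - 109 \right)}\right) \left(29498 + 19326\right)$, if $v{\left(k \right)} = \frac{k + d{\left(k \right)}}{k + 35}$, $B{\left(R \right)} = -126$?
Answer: $- \frac{67279472}{11} \approx -6.1163 \cdot 10^{6}$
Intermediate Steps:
$v{\left(k \right)} = \frac{k}{35 + k}$ ($v{\left(k \right)} = \frac{k + 0}{k + 35} = \frac{k}{35 + k}$)
$\left(v{\left(20 \right)} \left(5 - 3\right) + B{\left(-101 - 109 \right)}\right) \left(29498 + 19326\right) = \left(\frac{20}{35 + 20} \left(5 - 3\right) - 126\right) \left(29498 + 19326\right) = \left(\frac{20}{55} \left(5 - 3\right) - 126\right) 48824 = \left(20 \cdot \frac{1}{55} \cdot 2 - 126\right) 48824 = \left(\frac{4}{11} \cdot 2 - 126\right) 48824 = \left(\frac{8}{11} - 126\right) 48824 = \left(- \frac{1378}{11}\right) 48824 = - \frac{67279472}{11}$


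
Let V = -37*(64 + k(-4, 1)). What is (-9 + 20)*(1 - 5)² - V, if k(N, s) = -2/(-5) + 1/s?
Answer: 12979/5 ≈ 2595.8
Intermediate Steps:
k(N, s) = ⅖ + 1/s (k(N, s) = -2*(-⅕) + 1/s = ⅖ + 1/s)
V = -12099/5 (V = -37*(64 + (⅖ + 1/1)) = -37*(64 + (⅖ + 1)) = -37*(64 + 7/5) = -37*327/5 = -12099/5 ≈ -2419.8)
(-9 + 20)*(1 - 5)² - V = (-9 + 20)*(1 - 5)² - 1*(-12099/5) = 11*(-4)² + 12099/5 = 11*16 + 12099/5 = 176 + 12099/5 = 12979/5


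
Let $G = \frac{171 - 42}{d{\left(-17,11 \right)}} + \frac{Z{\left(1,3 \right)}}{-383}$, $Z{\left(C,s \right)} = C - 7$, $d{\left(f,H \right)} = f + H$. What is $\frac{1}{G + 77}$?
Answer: $\frac{766}{42525} \approx 0.018013$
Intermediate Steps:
$d{\left(f,H \right)} = H + f$
$Z{\left(C,s \right)} = -7 + C$ ($Z{\left(C,s \right)} = C - 7 = -7 + C$)
$G = - \frac{16457}{766}$ ($G = \frac{171 - 42}{11 - 17} + \frac{-7 + 1}{-383} = \frac{129}{-6} - - \frac{6}{383} = 129 \left(- \frac{1}{6}\right) + \frac{6}{383} = - \frac{43}{2} + \frac{6}{383} = - \frac{16457}{766} \approx -21.484$)
$\frac{1}{G + 77} = \frac{1}{- \frac{16457}{766} + 77} = \frac{1}{\frac{42525}{766}} = \frac{766}{42525}$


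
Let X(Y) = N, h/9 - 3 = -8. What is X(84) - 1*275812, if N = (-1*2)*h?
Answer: -275722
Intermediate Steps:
h = -45 (h = 27 + 9*(-8) = 27 - 72 = -45)
N = 90 (N = -1*2*(-45) = -2*(-45) = 90)
X(Y) = 90
X(84) - 1*275812 = 90 - 1*275812 = 90 - 275812 = -275722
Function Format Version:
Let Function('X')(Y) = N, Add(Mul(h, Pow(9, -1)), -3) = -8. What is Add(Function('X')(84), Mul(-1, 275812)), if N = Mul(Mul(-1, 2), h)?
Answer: -275722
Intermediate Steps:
h = -45 (h = Add(27, Mul(9, -8)) = Add(27, -72) = -45)
N = 90 (N = Mul(Mul(-1, 2), -45) = Mul(-2, -45) = 90)
Function('X')(Y) = 90
Add(Function('X')(84), Mul(-1, 275812)) = Add(90, Mul(-1, 275812)) = Add(90, -275812) = -275722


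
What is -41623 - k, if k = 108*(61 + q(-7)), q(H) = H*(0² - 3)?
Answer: -50479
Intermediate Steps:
q(H) = -3*H (q(H) = H*(0 - 3) = H*(-3) = -3*H)
k = 8856 (k = 108*(61 - 3*(-7)) = 108*(61 + 21) = 108*82 = 8856)
-41623 - k = -41623 - 1*8856 = -41623 - 8856 = -50479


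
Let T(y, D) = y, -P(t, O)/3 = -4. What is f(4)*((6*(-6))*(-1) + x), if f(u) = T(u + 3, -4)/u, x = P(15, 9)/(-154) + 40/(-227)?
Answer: 312401/4994 ≈ 62.555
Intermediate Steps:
P(t, O) = 12 (P(t, O) = -3*(-4) = 12)
x = -4442/17479 (x = 12/(-154) + 40/(-227) = 12*(-1/154) + 40*(-1/227) = -6/77 - 40/227 = -4442/17479 ≈ -0.25413)
f(u) = (3 + u)/u (f(u) = (u + 3)/u = (3 + u)/u)
f(4)*((6*(-6))*(-1) + x) = ((3 + 4)/4)*((6*(-6))*(-1) - 4442/17479) = ((¼)*7)*(-36*(-1) - 4442/17479) = 7*(36 - 4442/17479)/4 = (7/4)*(624802/17479) = 312401/4994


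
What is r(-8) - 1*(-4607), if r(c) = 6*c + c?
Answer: 4551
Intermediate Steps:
r(c) = 7*c
r(-8) - 1*(-4607) = 7*(-8) - 1*(-4607) = -56 + 4607 = 4551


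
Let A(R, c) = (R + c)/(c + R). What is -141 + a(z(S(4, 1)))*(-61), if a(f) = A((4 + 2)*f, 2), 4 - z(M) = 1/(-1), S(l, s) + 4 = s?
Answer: -202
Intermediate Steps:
S(l, s) = -4 + s
z(M) = 5 (z(M) = 4 - 1/(-1) = 4 - 1*(-1) = 4 + 1 = 5)
A(R, c) = 1 (A(R, c) = (R + c)/(R + c) = 1)
a(f) = 1
-141 + a(z(S(4, 1)))*(-61) = -141 + 1*(-61) = -141 - 61 = -202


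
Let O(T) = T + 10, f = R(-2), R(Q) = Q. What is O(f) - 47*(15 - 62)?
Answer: 2217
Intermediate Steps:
f = -2
O(T) = 10 + T
O(f) - 47*(15 - 62) = (10 - 2) - 47*(15 - 62) = 8 - 47*(-47) = 8 + 2209 = 2217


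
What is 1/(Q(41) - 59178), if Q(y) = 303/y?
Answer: -41/2425995 ≈ -1.6900e-5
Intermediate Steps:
1/(Q(41) - 59178) = 1/(303/41 - 59178) = 1/(-2425995/41) = -41/2425995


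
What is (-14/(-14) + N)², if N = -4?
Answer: 9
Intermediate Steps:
(-14/(-14) + N)² = (-14/(-14) - 4)² = (-14*(-1/14) - 4)² = (1 - 4)² = (-3)² = 9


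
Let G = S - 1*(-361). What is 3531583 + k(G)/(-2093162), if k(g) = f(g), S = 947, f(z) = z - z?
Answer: 3531583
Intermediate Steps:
f(z) = 0
G = 1308 (G = 947 - 1*(-361) = 947 + 361 = 1308)
k(g) = 0
3531583 + k(G)/(-2093162) = 3531583 + 0/(-2093162) = 3531583 + 0*(-1/2093162) = 3531583 + 0 = 3531583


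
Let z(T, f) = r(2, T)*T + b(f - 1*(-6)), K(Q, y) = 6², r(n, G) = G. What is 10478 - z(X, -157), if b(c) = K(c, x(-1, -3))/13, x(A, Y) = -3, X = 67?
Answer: 77821/13 ≈ 5986.2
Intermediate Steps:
K(Q, y) = 36
b(c) = 36/13
z(T, f) = 36/13 + T² (z(T, f) = T*T + 36/13 = T² + 36/13 = 36/13 + T²)
10478 - z(X, -157) = 10478 - (36/13 + 67²) = 10478 - (36/13 + 4489) = 10478 - 1*58393/13 = 10478 - 58393/13 = 77821/13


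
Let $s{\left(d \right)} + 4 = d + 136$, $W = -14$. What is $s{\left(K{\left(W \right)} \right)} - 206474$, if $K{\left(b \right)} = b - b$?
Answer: $-206342$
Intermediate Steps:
$K{\left(b \right)} = 0$
$s{\left(d \right)} = 132 + d$ ($s{\left(d \right)} = -4 + \left(d + 136\right) = -4 + \left(136 + d\right) = 132 + d$)
$s{\left(K{\left(W \right)} \right)} - 206474 = \left(132 + 0\right) - 206474 = 132 - 206474 = -206342$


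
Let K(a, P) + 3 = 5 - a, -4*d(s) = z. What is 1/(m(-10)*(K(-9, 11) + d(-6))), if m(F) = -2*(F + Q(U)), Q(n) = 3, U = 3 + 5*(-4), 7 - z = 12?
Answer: 2/343 ≈ 0.0058309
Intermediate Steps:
z = -5 (z = 7 - 1*12 = 7 - 12 = -5)
U = -17 (U = 3 - 20 = -17)
d(s) = 5/4 (d(s) = -1/4*(-5) = 5/4)
K(a, P) = 2 - a (K(a, P) = -3 + (5 - a) = 2 - a)
m(F) = -6 - 2*F (m(F) = -2*(F + 3) = -2*(3 + F) = -6 - 2*F)
1/(m(-10)*(K(-9, 11) + d(-6))) = 1/((-6 - 2*(-10))*((2 - 1*(-9)) + 5/4)) = 1/((-6 + 20)*((2 + 9) + 5/4)) = 1/(14*(11 + 5/4)) = 1/(14*(49/4)) = 1/(343/2) = 2/343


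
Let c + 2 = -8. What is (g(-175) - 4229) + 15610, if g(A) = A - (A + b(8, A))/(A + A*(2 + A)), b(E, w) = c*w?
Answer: 1927423/172 ≈ 11206.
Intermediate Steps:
c = -10 (c = -2 - 8 = -10)
b(E, w) = -10*w
g(A) = A + 9*A/(A + A*(2 + A)) (g(A) = A - (A - 10*A)/(A + A*(2 + A)) = A - (-9*A)/(A + A*(2 + A)) = A - (-9)*A/(A + A*(2 + A)) = A + 9*A/(A + A*(2 + A)))
(g(-175) - 4229) + 15610 = ((9 + (-175)² + 3*(-175))/(3 - 175) - 4229) + 15610 = ((9 + 30625 - 525)/(-172) - 4229) + 15610 = (-1/172*30109 - 4229) + 15610 = (-30109/172 - 4229) + 15610 = -757497/172 + 15610 = 1927423/172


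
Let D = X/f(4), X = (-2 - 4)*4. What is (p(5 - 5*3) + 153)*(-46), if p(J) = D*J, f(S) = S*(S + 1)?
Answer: -7590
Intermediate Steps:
X = -24 (X = -6*4 = -24)
f(S) = S*(1 + S)
D = -6/5 (D = -24*1/(4*(1 + 4)) = -24/(4*5) = -24/20 = -24*1/20 = -6/5 ≈ -1.2000)
p(J) = -6*J/5
(p(5 - 5*3) + 153)*(-46) = (-6*(5 - 5*3)/5 + 153)*(-46) = (-6*(5 - 15)/5 + 153)*(-46) = (-6/5*(-10) + 153)*(-46) = (12 + 153)*(-46) = 165*(-46) = -7590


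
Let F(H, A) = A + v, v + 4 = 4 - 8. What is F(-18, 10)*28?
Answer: 56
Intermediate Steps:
v = -8 (v = -4 + (4 - 8) = -4 - 4 = -8)
F(H, A) = -8 + A (F(H, A) = A - 8 = -8 + A)
F(-18, 10)*28 = (-8 + 10)*28 = 2*28 = 56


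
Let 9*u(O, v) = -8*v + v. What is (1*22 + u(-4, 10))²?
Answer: 16384/81 ≈ 202.27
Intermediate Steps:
u(O, v) = -7*v/9 (u(O, v) = (-8*v + v)/9 = (-7*v)/9 = -7*v/9)
(1*22 + u(-4, 10))² = (1*22 - 7/9*10)² = (22 - 70/9)² = (128/9)² = 16384/81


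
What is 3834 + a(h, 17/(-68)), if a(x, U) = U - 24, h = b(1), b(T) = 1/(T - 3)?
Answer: 15239/4 ≈ 3809.8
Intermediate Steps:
b(T) = 1/(-3 + T)
h = -½ (h = 1/(-3 + 1) = 1/(-2) = -½ ≈ -0.50000)
a(x, U) = -24 + U
3834 + a(h, 17/(-68)) = 3834 + (-24 + 17/(-68)) = 3834 + (-24 + 17*(-1/68)) = 3834 + (-24 - ¼) = 3834 - 97/4 = 15239/4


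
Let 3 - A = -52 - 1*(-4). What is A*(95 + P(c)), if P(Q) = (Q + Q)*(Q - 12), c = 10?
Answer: 2805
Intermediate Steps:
A = 51 (A = 3 - (-52 - 1*(-4)) = 3 - (-52 + 4) = 3 - 1*(-48) = 3 + 48 = 51)
P(Q) = 2*Q*(-12 + Q) (P(Q) = (2*Q)*(-12 + Q) = 2*Q*(-12 + Q))
A*(95 + P(c)) = 51*(95 + 2*10*(-12 + 10)) = 51*(95 + 2*10*(-2)) = 51*(95 - 40) = 51*55 = 2805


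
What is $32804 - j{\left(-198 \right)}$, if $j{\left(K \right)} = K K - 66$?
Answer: $-6334$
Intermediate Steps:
$j{\left(K \right)} = -66 + K^{2}$ ($j{\left(K \right)} = K^{2} - 66 = -66 + K^{2}$)
$32804 - j{\left(-198 \right)} = 32804 - \left(-66 + \left(-198\right)^{2}\right) = 32804 - \left(-66 + 39204\right) = 32804 - 39138 = -6334$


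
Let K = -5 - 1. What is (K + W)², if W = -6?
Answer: 144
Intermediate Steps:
K = -6
(K + W)² = (-6 - 6)² = (-12)² = 144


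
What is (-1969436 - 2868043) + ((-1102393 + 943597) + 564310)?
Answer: -4431965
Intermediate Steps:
(-1969436 - 2868043) + ((-1102393 + 943597) + 564310) = -4837479 + (-158796 + 564310) = -4837479 + 405514 = -4431965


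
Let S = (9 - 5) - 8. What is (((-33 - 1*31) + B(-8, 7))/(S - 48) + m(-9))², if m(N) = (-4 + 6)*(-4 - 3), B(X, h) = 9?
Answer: 452929/2704 ≈ 167.50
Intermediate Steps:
m(N) = -14 (m(N) = 2*(-7) = -14)
S = -4 (S = 4 - 8 = -4)
(((-33 - 1*31) + B(-8, 7))/(S - 48) + m(-9))² = (((-33 - 1*31) + 9)/(-4 - 48) - 14)² = (((-33 - 31) + 9)/(-52) - 14)² = ((-64 + 9)*(-1/52) - 14)² = (-55*(-1/52) - 14)² = (55/52 - 14)² = (-673/52)² = 452929/2704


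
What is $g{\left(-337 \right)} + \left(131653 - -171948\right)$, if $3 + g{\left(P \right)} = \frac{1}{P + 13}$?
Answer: $\frac{98365751}{324} \approx 3.036 \cdot 10^{5}$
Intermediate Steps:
$g{\left(P \right)} = -3 + \frac{1}{13 + P}$ ($g{\left(P \right)} = -3 + \frac{1}{P + 13} = -3 + \frac{1}{13 + P}$)
$g{\left(-337 \right)} + \left(131653 - -171948\right) = \frac{-38 - -1011}{13 - 337} + \left(131653 - -171948\right) = \frac{-38 + 1011}{-324} + \left(131653 + 171948\right) = \left(- \frac{1}{324}\right) 973 + 303601 = - \frac{973}{324} + 303601 = \frac{98365751}{324}$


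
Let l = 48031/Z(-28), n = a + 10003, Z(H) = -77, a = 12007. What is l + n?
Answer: 1646739/77 ≈ 21386.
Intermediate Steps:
n = 22010 (n = 12007 + 10003 = 22010)
l = -48031/77 (l = 48031/(-77) = 48031*(-1/77) = -48031/77 ≈ -623.78)
l + n = -48031/77 + 22010 = 1646739/77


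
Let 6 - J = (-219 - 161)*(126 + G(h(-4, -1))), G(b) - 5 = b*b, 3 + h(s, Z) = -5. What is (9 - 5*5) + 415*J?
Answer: 30753974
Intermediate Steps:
h(s, Z) = -8 (h(s, Z) = -3 - 5 = -8)
G(b) = 5 + b² (G(b) = 5 + b*b = 5 + b²)
J = 74106 (J = 6 - (-219 - 161)*(126 + (5 + (-8)²)) = 6 - (-380)*(126 + (5 + 64)) = 6 - (-380)*(126 + 69) = 6 - (-380)*195 = 6 - 1*(-74100) = 6 + 74100 = 74106)
(9 - 5*5) + 415*J = (9 - 5*5) + 415*74106 = (9 - 25) + 30753990 = -16 + 30753990 = 30753974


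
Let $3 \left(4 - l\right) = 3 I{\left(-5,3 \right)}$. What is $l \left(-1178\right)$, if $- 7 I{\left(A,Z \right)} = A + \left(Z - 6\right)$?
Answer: $- \frac{23560}{7} \approx -3365.7$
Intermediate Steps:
$I{\left(A,Z \right)} = \frac{6}{7} - \frac{A}{7} - \frac{Z}{7}$ ($I{\left(A,Z \right)} = - \frac{A + \left(Z - 6\right)}{7} = - \frac{A + \left(-6 + Z\right)}{7} = - \frac{-6 + A + Z}{7} = \frac{6}{7} - \frac{A}{7} - \frac{Z}{7}$)
$l = \frac{20}{7}$ ($l = 4 - \frac{3 \left(\frac{6}{7} - - \frac{5}{7} - \frac{3}{7}\right)}{3} = 4 - \frac{3 \left(\frac{6}{7} + \frac{5}{7} - \frac{3}{7}\right)}{3} = 4 - \frac{3 \cdot \frac{8}{7}}{3} = 4 - \frac{8}{7} = \frac{20}{7} \approx 2.8571$)
$l \left(-1178\right) = \frac{20}{7} \left(-1178\right) = - \frac{23560}{7}$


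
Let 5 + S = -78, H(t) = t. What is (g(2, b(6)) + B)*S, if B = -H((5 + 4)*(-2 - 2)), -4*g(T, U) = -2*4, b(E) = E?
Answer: -3154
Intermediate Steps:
g(T, U) = 2 (g(T, U) = -(-1)*4/2 = -1/4*(-8) = 2)
S = -83 (S = -5 - 78 = -83)
B = 36 (B = -(5 + 4)*(-2 - 2) = -9*(-4) = -1*(-36) = 36)
(g(2, b(6)) + B)*S = (2 + 36)*(-83) = 38*(-83) = -3154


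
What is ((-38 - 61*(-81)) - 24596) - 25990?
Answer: -45683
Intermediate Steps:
((-38 - 61*(-81)) - 24596) - 25990 = ((-38 + 4941) - 24596) - 25990 = (4903 - 24596) - 25990 = -19693 - 25990 = -45683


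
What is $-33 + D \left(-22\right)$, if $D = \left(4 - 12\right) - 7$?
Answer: $297$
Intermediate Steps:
$D = -15$ ($D = -8 - 7 = -15$)
$-33 + D \left(-22\right) = -33 - -330 = -33 + 330 = 297$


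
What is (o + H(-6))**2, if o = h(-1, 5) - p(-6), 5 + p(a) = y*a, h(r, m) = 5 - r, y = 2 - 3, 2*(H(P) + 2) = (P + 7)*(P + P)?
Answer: 9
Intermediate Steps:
H(P) = -2 + P*(7 + P) (H(P) = -2 + ((P + 7)*(P + P))/2 = -2 + ((7 + P)*(2*P))/2 = -2 + (2*P*(7 + P))/2 = -2 + P*(7 + P))
y = -1
p(a) = -5 - a
o = 5 (o = (5 - 1*(-1)) - (-5 - 1*(-6)) = (5 + 1) - (-5 + 6) = 6 - 1*1 = 6 - 1 = 5)
(o + H(-6))**2 = (5 + (-2 + (-6)**2 + 7*(-6)))**2 = (5 + (-2 + 36 - 42))**2 = (5 - 8)**2 = (-3)**2 = 9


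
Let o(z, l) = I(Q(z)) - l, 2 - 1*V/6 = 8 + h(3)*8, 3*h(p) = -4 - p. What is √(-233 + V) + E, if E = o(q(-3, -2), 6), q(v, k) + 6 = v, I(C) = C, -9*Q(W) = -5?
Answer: -49/9 + I*√157 ≈ -5.4444 + 12.53*I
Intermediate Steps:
Q(W) = 5/9 (Q(W) = -⅑*(-5) = 5/9)
h(p) = -4/3 - p/3 (h(p) = (-4 - p)/3 = -4/3 - p/3)
q(v, k) = -6 + v
V = 76 (V = 12 - 6*(8 + (-4/3 - ⅓*3)*8) = 12 - 6*(8 + (-4/3 - 1)*8) = 12 - 6*(8 - 7/3*8) = 12 - 6*(8 - 56/3) = 12 - 6*(-32/3) = 12 + 64 = 76)
o(z, l) = 5/9 - l
E = -49/9 (E = 5/9 - 1*6 = 5/9 - 6 = -49/9 ≈ -5.4444)
√(-233 + V) + E = √(-233 + 76) - 49/9 = √(-157) - 49/9 = I*√157 - 49/9 = -49/9 + I*√157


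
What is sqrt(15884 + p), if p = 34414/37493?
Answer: sqrt(22329826962418)/37493 ≈ 126.04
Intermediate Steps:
p = 34414/37493 (p = 34414*(1/37493) = 34414/37493 ≈ 0.91788)
sqrt(15884 + p) = sqrt(15884 + 34414/37493) = sqrt(595573226/37493) = sqrt(22329826962418)/37493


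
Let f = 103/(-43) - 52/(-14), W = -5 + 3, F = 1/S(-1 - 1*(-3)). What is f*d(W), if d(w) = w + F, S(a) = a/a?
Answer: -397/301 ≈ -1.3189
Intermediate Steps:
S(a) = 1
F = 1 (F = 1/1 = 1)
W = -2
d(w) = 1 + w (d(w) = w + 1 = 1 + w)
f = 397/301 (f = 103*(-1/43) - 52*(-1/14) = -103/43 + 26/7 = 397/301 ≈ 1.3189)
f*d(W) = 397*(1 - 2)/301 = (397/301)*(-1) = -397/301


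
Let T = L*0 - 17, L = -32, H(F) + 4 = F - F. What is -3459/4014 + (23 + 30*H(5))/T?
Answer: 110185/22746 ≈ 4.8441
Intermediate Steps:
H(F) = -4 (H(F) = -4 + (F - F) = -4 + 0 = -4)
T = -17 (T = -32*0 - 17 = 0 - 17 = -17)
-3459/4014 + (23 + 30*H(5))/T = -3459/4014 + (23 + 30*(-4))/(-17) = -3459*1/4014 + (23 - 120)*(-1/17) = -1153/1338 - 97*(-1/17) = -1153/1338 + 97/17 = 110185/22746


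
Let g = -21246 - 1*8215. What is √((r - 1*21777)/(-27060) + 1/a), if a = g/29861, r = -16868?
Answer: √2634648441435021/79721466 ≈ 0.64385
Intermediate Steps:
g = -29461 (g = -21246 - 8215 = -29461)
a = -29461/29861 ≈ -0.98660
√((r - 1*21777)/(-27060) + 1/a) = √((-16868 - 1*21777)/(-27060) + 1/(-29461/29861)) = √((-16868 - 21777)*(-1/27060) - 29861/29461) = √(-38645*(-1/27060) - 29861/29461) = √(7729/5412 - 29861/29461) = √(66096337/159442932) = √2634648441435021/79721466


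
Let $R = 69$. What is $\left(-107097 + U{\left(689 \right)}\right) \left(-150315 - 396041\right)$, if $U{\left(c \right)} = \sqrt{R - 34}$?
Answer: $58513088532 - 546356 \sqrt{35} \approx 5.851 \cdot 10^{10}$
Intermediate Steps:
$U{\left(c \right)} = \sqrt{35}$ ($U{\left(c \right)} = \sqrt{69 - 34} = \sqrt{35}$)
$\left(-107097 + U{\left(689 \right)}\right) \left(-150315 - 396041\right) = \left(-107097 + \sqrt{35}\right) \left(-150315 - 396041\right) = \left(-107097 + \sqrt{35}\right) \left(-546356\right) = 58513088532 - 546356 \sqrt{35}$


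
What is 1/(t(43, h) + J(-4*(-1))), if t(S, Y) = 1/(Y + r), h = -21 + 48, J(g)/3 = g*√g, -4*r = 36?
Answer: 18/433 ≈ 0.041570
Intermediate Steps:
r = -9 (r = -¼*36 = -9)
J(g) = 3*g^(3/2) (J(g) = 3*(g*√g) = 3*g^(3/2))
h = 27
t(S, Y) = 1/(-9 + Y) (t(S, Y) = 1/(Y - 9) = 1/(-9 + Y))
1/(t(43, h) + J(-4*(-1))) = 1/(1/(-9 + 27) + 3*(-4*(-1))^(3/2)) = 1/(1/18 + 3*4^(3/2)) = 1/(1/18 + 3*8) = 1/(1/18 + 24) = 1/(433/18) = 18/433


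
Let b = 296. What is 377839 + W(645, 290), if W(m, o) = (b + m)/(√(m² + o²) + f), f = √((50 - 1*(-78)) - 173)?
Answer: (941*√5 + 5667585*I + 9445975*√4001)/(5*(3*I + 5*√4001)) ≈ 3.7784e+5 - 0.012623*I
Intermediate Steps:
f = 3*I*√5 (f = √((50 + 78) - 173) = √(128 - 173) = √(-45) = 3*I*√5 ≈ 6.7082*I)
W(m, o) = (296 + m)/(√(m² + o²) + 3*I*√5)
377839 + W(645, 290) = 377839 + (296 + 645)/(√(645² + 290²) + 3*I*√5) = 377839 + 941/(√(416025 + 84100) + 3*I*√5) = 377839 + 941/(√500125 + 3*I*√5) = 377839 + 941/(5*√20005 + 3*I*√5)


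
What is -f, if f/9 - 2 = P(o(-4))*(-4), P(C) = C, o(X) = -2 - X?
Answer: 54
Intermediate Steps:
f = -54 (f = 18 + 9*((-2 - 1*(-4))*(-4)) = 18 + 9*((-2 + 4)*(-4)) = 18 + 9*(2*(-4)) = 18 + 9*(-8) = 18 - 72 = -54)
-f = -1*(-54) = 54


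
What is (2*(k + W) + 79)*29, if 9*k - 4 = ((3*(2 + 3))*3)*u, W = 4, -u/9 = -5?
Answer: 140389/9 ≈ 15599.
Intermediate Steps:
u = 45 (u = -9*(-5) = 45)
k = 2029/9 (k = 4/9 + (((3*(2 + 3))*3)*45)/9 = 4/9 + (((3*5)*3)*45)/9 = 4/9 + ((15*3)*45)/9 = 4/9 + (45*45)/9 = 4/9 + (⅑)*2025 = 4/9 + 225 = 2029/9 ≈ 225.44)
(2*(k + W) + 79)*29 = (2*(2029/9 + 4) + 79)*29 = (2*(2065/9) + 79)*29 = (4130/9 + 79)*29 = (4841/9)*29 = 140389/9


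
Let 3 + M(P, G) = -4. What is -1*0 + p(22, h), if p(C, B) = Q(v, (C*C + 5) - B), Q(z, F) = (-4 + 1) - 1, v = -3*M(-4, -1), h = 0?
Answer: -4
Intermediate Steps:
M(P, G) = -7 (M(P, G) = -3 - 4 = -7)
v = 21 (v = -3*(-7) = 21)
Q(z, F) = -4 (Q(z, F) = -3 - 1 = -4)
p(C, B) = -4
-1*0 + p(22, h) = -1*0 - 4 = 0 - 4 = -4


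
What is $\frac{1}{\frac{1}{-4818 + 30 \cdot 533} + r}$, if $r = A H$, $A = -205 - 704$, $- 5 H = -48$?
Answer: $- \frac{55860}{487456699} \approx -0.00011459$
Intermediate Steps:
$H = \frac{48}{5}$ ($H = \left(- \frac{1}{5}\right) \left(-48\right) = \frac{48}{5} \approx 9.6$)
$A = -909$
$r = - \frac{43632}{5}$ ($r = \left(-909\right) \frac{48}{5} = - \frac{43632}{5} \approx -8726.4$)
$\frac{1}{\frac{1}{-4818 + 30 \cdot 533} + r} = \frac{1}{\frac{1}{-4818 + 30 \cdot 533} - \frac{43632}{5}} = \frac{1}{\frac{1}{-4818 + 15990} - \frac{43632}{5}} = \frac{1}{\frac{1}{11172} - \frac{43632}{5}} = \frac{1}{- \frac{487456699}{55860}} = - \frac{55860}{487456699}$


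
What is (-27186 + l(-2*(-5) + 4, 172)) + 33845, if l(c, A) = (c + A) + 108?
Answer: 6953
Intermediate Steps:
l(c, A) = 108 + A + c (l(c, A) = (A + c) + 108 = 108 + A + c)
(-27186 + l(-2*(-5) + 4, 172)) + 33845 = (-27186 + (108 + 172 + (-2*(-5) + 4))) + 33845 = (-27186 + (108 + 172 + (10 + 4))) + 33845 = (-27186 + (108 + 172 + 14)) + 33845 = (-27186 + 294) + 33845 = -26892 + 33845 = 6953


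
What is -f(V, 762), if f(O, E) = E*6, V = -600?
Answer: -4572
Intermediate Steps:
f(O, E) = 6*E
-f(V, 762) = -6*762 = -1*4572 = -4572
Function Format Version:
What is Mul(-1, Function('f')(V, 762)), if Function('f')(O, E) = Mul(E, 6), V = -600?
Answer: -4572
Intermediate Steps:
Function('f')(O, E) = Mul(6, E)
Mul(-1, Function('f')(V, 762)) = Mul(-1, Mul(6, 762)) = Mul(-1, 4572) = -4572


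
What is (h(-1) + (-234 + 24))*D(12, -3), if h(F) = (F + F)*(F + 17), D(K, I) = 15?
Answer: -3630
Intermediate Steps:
h(F) = 2*F*(17 + F) (h(F) = (2*F)*(17 + F) = 2*F*(17 + F))
(h(-1) + (-234 + 24))*D(12, -3) = (2*(-1)*(17 - 1) + (-234 + 24))*15 = (2*(-1)*16 - 210)*15 = (-32 - 210)*15 = -242*15 = -3630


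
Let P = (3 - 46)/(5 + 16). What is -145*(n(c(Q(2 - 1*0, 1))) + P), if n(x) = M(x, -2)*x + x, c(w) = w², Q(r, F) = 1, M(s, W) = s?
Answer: 145/21 ≈ 6.9048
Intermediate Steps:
n(x) = x + x² (n(x) = x*x + x = x² + x = x + x²)
P = -43/21 ≈ -2.0476
-145*(n(c(Q(2 - 1*0, 1))) + P) = -145*(1²*(1 + 1²) - 43/21) = -145*(1*(1 + 1) - 43/21) = -145*(1*2 - 43/21) = -145*(2 - 43/21) = -145*(-1/21) = 145/21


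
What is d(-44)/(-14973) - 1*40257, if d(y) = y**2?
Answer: -602769997/14973 ≈ -40257.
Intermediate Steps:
d(-44)/(-14973) - 1*40257 = (-44)**2/(-14973) - 1*40257 = 1936*(-1/14973) - 40257 = -1936/14973 - 40257 = -602769997/14973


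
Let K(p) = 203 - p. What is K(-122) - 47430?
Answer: -47105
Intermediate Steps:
K(-122) - 47430 = (203 - 1*(-122)) - 47430 = (203 + 122) - 47430 = 325 - 47430 = -47105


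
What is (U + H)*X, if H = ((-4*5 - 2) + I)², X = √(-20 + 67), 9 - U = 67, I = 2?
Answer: 342*√47 ≈ 2344.6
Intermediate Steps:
U = -58 (U = 9 - 1*67 = 9 - 67 = -58)
X = √47 ≈ 6.8557
H = 400 (H = ((-4*5 - 2) + 2)² = ((-20 - 2) + 2)² = (-22 + 2)² = (-20)² = 400)
(U + H)*X = (-58 + 400)*√47 = 342*√47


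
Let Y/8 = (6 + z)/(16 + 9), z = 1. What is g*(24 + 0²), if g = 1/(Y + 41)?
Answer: 600/1081 ≈ 0.55504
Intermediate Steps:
Y = 56/25 (Y = 8*((6 + 1)/(16 + 9)) = 8*(7/25) = 56/25 ≈ 2.2400)
g = 25/1081 (g = 1/(56/25 + 41) = 1/(1081/25) = 25/1081 ≈ 0.023127)
g*(24 + 0²) = 25*(24 + 0²)/1081 = 25*(24 + 0)/1081 = (25/1081)*24 = 600/1081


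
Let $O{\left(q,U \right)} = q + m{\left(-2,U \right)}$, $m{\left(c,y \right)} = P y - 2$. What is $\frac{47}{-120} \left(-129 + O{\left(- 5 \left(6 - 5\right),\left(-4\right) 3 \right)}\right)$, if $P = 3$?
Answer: $\frac{2021}{30} \approx 67.367$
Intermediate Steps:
$m{\left(c,y \right)} = -2 + 3 y$ ($m{\left(c,y \right)} = 3 y - 2 = -2 + 3 y$)
$O{\left(q,U \right)} = -2 + q + 3 U$ ($O{\left(q,U \right)} = q + \left(-2 + 3 U\right) = -2 + q + 3 U$)
$\frac{47}{-120} \left(-129 + O{\left(- 5 \left(6 - 5\right),\left(-4\right) 3 \right)}\right) = \frac{47}{-120} \left(-129 - \left(2 + 5 \left(6 - 5\right) - \left(-12\right) 3\right)\right) = 47 \left(- \frac{1}{120}\right) \left(-129 - 43\right) = - \frac{47 \left(-129 - 43\right)}{120} = \left(- \frac{47}{120}\right) \left(-172\right) = \frac{2021}{30}$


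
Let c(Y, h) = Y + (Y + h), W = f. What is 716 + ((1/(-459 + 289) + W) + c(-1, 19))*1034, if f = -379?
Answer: -31755837/85 ≈ -3.7360e+5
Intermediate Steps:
W = -379
c(Y, h) = h + 2*Y
716 + ((1/(-459 + 289) + W) + c(-1, 19))*1034 = 716 + ((1/(-459 + 289) - 379) + (19 + 2*(-1)))*1034 = 716 + ((1/(-170) - 379) + (19 - 2))*1034 = 716 + ((-1/170 - 379) + 17)*1034 = 716 + (-64431/170 + 17)*1034 = 716 - 61541/170*1034 = 716 - 31816697/85 = -31755837/85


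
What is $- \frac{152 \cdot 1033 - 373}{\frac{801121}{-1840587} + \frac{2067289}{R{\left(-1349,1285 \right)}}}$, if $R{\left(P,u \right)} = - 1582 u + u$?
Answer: $\frac{195245523450097995}{1810856888476} \approx 1.0782 \cdot 10^{5}$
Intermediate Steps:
$R{\left(P,u \right)} = - 1581 u$
$- \frac{152 \cdot 1033 - 373}{\frac{801121}{-1840587} + \frac{2067289}{R{\left(-1349,1285 \right)}}} = - \frac{152 \cdot 1033 - 373}{\frac{801121}{-1840587} + \frac{2067289}{\left(-1581\right) 1285}} = - \frac{157016 - 373}{801121 \left(- \frac{1}{1840587}\right) + \frac{2067289}{-2031585}} = - \frac{156643}{- \frac{801121}{1840587} + 2067289 \left(- \frac{1}{2031585}\right)} = - \frac{156643}{- \frac{801121}{1840587} - \frac{2067289}{2031585}} = - \frac{156643}{- \frac{1810856888476}{1246436313465}} = - \frac{156643 \left(-1246436313465\right)}{1810856888476} = \left(-1\right) \left(- \frac{195245523450097995}{1810856888476}\right) = \frac{195245523450097995}{1810856888476}$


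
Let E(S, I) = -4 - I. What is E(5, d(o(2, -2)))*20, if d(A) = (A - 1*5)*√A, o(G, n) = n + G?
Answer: -80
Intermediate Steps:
o(G, n) = G + n
d(A) = √A*(-5 + A) (d(A) = (A - 5)*√A = (-5 + A)*√A = √A*(-5 + A))
E(5, d(o(2, -2)))*20 = (-4 - √(2 - 2)*(-5 + (2 - 2)))*20 = (-4 - √0*(-5 + 0))*20 = (-4 - 0*(-5))*20 = (-4 - 1*0)*20 = (-4 + 0)*20 = -4*20 = -80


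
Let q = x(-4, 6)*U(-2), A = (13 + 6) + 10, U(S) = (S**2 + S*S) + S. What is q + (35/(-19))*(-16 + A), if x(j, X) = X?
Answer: 229/19 ≈ 12.053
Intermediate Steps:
U(S) = S + 2*S**2 (U(S) = (S**2 + S**2) + S = 2*S**2 + S = S + 2*S**2)
A = 29 (A = 19 + 10 = 29)
q = 36 (q = 6*(-2*(1 + 2*(-2))) = 6*(-2*(1 - 4)) = 6*(-2*(-3)) = 6*6 = 36)
q + (35/(-19))*(-16 + A) = 36 + (35/(-19))*(-16 + 29) = 36 + (35*(-1/19))*13 = 36 - 35/19*13 = 36 - 455/19 = 229/19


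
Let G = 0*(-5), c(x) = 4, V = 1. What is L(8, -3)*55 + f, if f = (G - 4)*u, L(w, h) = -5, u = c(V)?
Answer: -291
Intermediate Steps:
u = 4
G = 0
f = -16 (f = (0 - 4)*4 = -4*4 = -16)
L(8, -3)*55 + f = -5*55 - 16 = -275 - 16 = -291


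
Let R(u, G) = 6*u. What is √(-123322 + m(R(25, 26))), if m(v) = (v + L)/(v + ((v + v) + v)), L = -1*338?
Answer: I*√110990082/30 ≈ 351.17*I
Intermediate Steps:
L = -338
m(v) = (-338 + v)/(4*v) (m(v) = (v - 338)/(v + ((v + v) + v)) = (-338 + v)/(v + (2*v + v)) = (-338 + v)/(v + 3*v) = (-338 + v)/((4*v)) = (-338 + v)*(1/(4*v)) = (-338 + v)/(4*v))
√(-123322 + m(R(25, 26))) = √(-123322 + (-338 + 6*25)/(4*((6*25)))) = √(-123322 + (¼)*(-338 + 150)/150) = √(-123322 + (¼)*(1/150)*(-188)) = √(-123322 - 47/150) = √(-18498347/150) = I*√110990082/30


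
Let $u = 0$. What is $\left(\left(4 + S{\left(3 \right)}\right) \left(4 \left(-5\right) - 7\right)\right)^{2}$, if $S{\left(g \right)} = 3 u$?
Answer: $11664$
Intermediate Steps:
$S{\left(g \right)} = 0$ ($S{\left(g \right)} = 3 \cdot 0 = 0$)
$\left(\left(4 + S{\left(3 \right)}\right) \left(4 \left(-5\right) - 7\right)\right)^{2} = \left(\left(4 + 0\right) \left(4 \left(-5\right) - 7\right)\right)^{2} = \left(4 \left(-20 - 7\right)\right)^{2} = \left(4 \left(-27\right)\right)^{2} = \left(-108\right)^{2} = 11664$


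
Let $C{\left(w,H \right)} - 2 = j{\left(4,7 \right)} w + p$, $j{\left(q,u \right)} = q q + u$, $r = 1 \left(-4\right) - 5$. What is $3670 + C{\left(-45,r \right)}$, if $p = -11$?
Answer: $2626$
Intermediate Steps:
$r = -9$ ($r = -4 - 5 = -9$)
$j{\left(q,u \right)} = u + q^{2}$ ($j{\left(q,u \right)} = q^{2} + u = u + q^{2}$)
$C{\left(w,H \right)} = -9 + 23 w$ ($C{\left(w,H \right)} = 2 + \left(\left(7 + 4^{2}\right) w - 11\right) = 2 + \left(\left(7 + 16\right) w - 11\right) = 2 + \left(23 w - 11\right) = 2 + \left(-11 + 23 w\right) = -9 + 23 w$)
$3670 + C{\left(-45,r \right)} = 3670 + \left(-9 + 23 \left(-45\right)\right) = 3670 - 1044 = 2626$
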